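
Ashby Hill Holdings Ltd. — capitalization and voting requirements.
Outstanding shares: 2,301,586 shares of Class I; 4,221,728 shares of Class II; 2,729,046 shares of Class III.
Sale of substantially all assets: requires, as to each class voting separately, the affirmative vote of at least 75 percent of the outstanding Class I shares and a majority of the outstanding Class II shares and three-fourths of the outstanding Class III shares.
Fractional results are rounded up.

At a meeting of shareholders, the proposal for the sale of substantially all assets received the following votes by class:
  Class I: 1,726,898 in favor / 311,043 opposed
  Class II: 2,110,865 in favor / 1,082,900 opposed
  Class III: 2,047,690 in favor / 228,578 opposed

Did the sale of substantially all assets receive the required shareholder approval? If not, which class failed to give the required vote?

Approved — every class gave the required vote.

Class I: 3/4 of 2301586 = 1726189.50, rounded up to 1726190; 1,726,190 required, 1,726,898 in favor — approved.
Class II: a majority of 4221728 is 2110865; 2,110,865 required, 2,110,865 in favor — approved.
Class III: 3/4 of 2729046 = 2046784.50, rounded up to 2046785; 2,046,785 required, 2,047,690 in favor — approved.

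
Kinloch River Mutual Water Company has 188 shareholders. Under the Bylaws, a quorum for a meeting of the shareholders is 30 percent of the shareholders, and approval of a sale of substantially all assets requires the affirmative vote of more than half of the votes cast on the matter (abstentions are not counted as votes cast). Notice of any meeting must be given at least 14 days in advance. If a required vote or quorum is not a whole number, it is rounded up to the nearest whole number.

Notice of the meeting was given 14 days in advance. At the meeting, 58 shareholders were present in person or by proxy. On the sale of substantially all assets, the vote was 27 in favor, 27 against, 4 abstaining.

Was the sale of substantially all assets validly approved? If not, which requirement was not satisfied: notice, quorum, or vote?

Invalid — vote requirement not satisfied.

Notice: 14 days given; 14 required. Satisfied.
Quorum: 30% of 188 = 56.40, rounded up to 57; 58 present. Satisfied.
Vote: requires a majority of the votes cast (58 − 4 abstaining = 54); a majority of 54 is 28, so 28 needed; 27 in favor. Not satisfied.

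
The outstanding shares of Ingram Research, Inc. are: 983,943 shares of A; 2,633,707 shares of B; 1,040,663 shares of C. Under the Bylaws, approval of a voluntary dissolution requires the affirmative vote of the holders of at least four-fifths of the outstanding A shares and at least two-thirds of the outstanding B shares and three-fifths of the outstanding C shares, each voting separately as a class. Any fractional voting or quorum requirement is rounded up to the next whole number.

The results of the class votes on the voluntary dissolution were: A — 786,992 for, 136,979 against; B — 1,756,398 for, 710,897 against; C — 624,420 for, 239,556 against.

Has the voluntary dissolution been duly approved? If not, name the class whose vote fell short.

A: 4/5 of 983943 = 787154.40, rounded up to 787155; 787,155 required, 786,992 in favor — not approved.
B: 2/3 of 2633707 = 1755804.67, rounded up to 1755805; 1,755,805 required, 1,756,398 in favor — approved.
C: 3/5 of 1040663 = 624397.80, rounded up to 624398; 624,398 required, 624,420 in favor — approved.

Not approved — the A shares did not give the required vote.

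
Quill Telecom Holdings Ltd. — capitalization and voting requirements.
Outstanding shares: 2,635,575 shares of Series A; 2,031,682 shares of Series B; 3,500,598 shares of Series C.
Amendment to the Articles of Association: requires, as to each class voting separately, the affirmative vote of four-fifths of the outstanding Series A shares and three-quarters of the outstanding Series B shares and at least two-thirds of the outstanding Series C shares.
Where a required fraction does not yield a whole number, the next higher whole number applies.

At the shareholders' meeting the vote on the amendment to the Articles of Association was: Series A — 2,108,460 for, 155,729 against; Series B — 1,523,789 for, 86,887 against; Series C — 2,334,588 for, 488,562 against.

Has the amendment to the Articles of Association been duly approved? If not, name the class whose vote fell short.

Approved — every class gave the required vote.

Series A: 4/5 of 2635575 = 2108460; 2,108,460 required, 2,108,460 in favor — approved.
Series B: 3/4 of 2031682 = 1523761.50, rounded up to 1523762; 1,523,762 required, 1,523,789 in favor — approved.
Series C: 2/3 of 3500598 = 2333732; 2,333,732 required, 2,334,588 in favor — approved.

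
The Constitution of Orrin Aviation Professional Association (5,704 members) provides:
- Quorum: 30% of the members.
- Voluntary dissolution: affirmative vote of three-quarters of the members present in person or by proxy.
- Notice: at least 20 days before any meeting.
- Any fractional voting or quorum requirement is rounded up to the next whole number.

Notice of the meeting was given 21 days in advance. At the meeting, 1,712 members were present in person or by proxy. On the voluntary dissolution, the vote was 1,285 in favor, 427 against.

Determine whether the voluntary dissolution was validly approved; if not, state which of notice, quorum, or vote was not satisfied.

Notice: 21 days given; 20 required. Satisfied.
Quorum: 30% of 5,704 = 1,711.20, rounded up to 1,712; 1,712 present. Satisfied.
Vote: requires three-fourths of those present (1,712); 3/4 of 1712 = 1284, so 1,284 needed; 1,285 in favor. Satisfied.

Valid — all requirements satisfied.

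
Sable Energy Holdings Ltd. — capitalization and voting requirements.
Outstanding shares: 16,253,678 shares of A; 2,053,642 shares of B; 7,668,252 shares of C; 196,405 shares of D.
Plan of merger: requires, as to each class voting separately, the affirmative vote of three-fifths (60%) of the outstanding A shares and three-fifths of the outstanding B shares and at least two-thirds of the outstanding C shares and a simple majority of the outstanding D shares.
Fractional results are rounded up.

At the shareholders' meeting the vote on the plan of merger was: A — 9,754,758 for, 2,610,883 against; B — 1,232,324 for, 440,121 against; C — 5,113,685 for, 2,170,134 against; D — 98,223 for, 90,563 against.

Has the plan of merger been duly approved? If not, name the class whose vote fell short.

A: 3/5 of 16253678 = 9752206.80, rounded up to 9752207; 9,752,207 required, 9,754,758 in favor — approved.
B: 3/5 of 2053642 = 1232185.20, rounded up to 1232186; 1,232,186 required, 1,232,324 in favor — approved.
C: 2/3 of 7668252 = 5112168; 5,112,168 required, 5,113,685 in favor — approved.
D: a majority of 196405 is 98203; 98,203 required, 98,223 in favor — approved.

Approved — every class gave the required vote.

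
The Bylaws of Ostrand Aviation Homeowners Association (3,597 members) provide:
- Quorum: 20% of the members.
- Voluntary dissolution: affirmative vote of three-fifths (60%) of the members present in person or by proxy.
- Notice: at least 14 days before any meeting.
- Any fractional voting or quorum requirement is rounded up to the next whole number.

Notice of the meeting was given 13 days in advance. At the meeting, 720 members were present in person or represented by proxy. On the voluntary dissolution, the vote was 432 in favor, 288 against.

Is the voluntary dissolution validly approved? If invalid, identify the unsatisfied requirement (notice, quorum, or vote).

Invalid — notice requirement not satisfied.

Notice: 13 days given; 14 required. Not satisfied.
Quorum: 20% of 3,597 = 719.40, rounded up to 720; 720 present. Satisfied.
Vote: requires three-fifths of those present (720); 3/5 of 720 = 432, so 432 needed; 432 in favor. Satisfied.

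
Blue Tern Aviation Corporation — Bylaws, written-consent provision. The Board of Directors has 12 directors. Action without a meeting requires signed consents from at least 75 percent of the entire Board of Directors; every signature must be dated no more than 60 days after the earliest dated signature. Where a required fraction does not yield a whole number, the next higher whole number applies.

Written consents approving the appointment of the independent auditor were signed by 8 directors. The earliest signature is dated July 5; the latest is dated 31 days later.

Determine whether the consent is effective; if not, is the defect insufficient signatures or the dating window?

Signatures required: at least 75 percent of 12 — 3/4 of 12 = 9, so 9 needed; 8 signed. Insufficient.
Dating window: the latest signature is 31 days after the earliest; the limit is 60 days. Within the window.

Not effective — insufficient signatures.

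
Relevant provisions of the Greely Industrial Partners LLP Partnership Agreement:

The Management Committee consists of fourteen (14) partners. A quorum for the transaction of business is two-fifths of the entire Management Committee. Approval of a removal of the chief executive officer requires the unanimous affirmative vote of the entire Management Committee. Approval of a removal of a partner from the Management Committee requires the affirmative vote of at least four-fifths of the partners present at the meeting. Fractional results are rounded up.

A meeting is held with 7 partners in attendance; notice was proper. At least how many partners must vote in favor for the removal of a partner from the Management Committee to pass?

The removal of a partner from the Management Committee requires four-fifths of the partners present (7).
4/5 of 7 = 5.60, rounded up to 6.

6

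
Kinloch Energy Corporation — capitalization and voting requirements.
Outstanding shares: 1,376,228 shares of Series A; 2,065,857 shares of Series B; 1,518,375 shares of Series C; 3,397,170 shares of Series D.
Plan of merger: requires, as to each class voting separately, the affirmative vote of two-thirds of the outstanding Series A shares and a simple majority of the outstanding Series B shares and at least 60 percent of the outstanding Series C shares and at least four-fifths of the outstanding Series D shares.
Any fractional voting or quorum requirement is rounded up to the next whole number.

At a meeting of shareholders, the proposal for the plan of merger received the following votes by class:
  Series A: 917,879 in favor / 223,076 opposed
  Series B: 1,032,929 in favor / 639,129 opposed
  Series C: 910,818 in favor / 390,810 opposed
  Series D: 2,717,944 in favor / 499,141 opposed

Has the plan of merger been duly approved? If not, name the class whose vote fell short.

Not approved — the Series C shares did not give the required vote.

Series A: 2/3 of 1376228 = 917485.33, rounded up to 917486; 917,486 required, 917,879 in favor — approved.
Series B: a majority of 2065857 is 1032929; 1,032,929 required, 1,032,929 in favor — approved.
Series C: 3/5 of 1518375 = 911025; 911,025 required, 910,818 in favor — not approved.
Series D: 4/5 of 3397170 = 2717736; 2,717,736 required, 2,717,944 in favor — approved.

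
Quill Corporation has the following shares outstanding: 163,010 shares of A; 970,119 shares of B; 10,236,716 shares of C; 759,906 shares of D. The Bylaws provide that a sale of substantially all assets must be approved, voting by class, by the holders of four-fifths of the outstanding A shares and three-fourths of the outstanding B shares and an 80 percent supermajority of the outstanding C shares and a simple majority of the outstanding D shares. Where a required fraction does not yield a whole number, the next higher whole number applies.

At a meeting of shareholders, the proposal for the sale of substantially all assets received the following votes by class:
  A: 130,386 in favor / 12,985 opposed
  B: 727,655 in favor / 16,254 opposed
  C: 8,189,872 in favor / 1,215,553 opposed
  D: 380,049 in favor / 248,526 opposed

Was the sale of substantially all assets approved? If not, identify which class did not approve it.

A: 4/5 of 163010 = 130408; 130,408 required, 130,386 in favor — not approved.
B: 3/4 of 970119 = 727589.25, rounded up to 727590; 727,590 required, 727,655 in favor — approved.
C: 4/5 of 10236716 = 8189372.80, rounded up to 8189373; 8,189,373 required, 8,189,872 in favor — approved.
D: a majority of 759906 is 379954; 379,954 required, 380,049 in favor — approved.

Not approved — the A shares did not give the required vote.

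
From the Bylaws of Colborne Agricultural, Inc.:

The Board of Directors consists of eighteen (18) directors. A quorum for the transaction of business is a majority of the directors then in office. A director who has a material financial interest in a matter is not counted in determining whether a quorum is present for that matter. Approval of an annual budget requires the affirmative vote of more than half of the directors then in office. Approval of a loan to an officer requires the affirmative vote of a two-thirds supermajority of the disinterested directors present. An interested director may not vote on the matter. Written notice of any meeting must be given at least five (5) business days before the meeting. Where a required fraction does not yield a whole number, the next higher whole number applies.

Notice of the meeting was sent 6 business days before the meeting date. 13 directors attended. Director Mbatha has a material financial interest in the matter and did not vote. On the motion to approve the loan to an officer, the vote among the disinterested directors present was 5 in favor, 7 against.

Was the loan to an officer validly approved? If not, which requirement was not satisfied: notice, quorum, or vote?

Notice: 6 business days given; 5 required (6 ≥ 5). Satisfied.
Quorum: 13 present, but the 1 interested director does not count, leaving 12. Quorum is 10. Satisfied.
Vote: the loan to an officer requires two-thirds of the disinterested directors present (13 − 1 = 12). 2/3 of 12 = 8, so 8 affirmative votes are needed; 5 voted in favor. Not satisfied.

Invalid — vote requirement not satisfied.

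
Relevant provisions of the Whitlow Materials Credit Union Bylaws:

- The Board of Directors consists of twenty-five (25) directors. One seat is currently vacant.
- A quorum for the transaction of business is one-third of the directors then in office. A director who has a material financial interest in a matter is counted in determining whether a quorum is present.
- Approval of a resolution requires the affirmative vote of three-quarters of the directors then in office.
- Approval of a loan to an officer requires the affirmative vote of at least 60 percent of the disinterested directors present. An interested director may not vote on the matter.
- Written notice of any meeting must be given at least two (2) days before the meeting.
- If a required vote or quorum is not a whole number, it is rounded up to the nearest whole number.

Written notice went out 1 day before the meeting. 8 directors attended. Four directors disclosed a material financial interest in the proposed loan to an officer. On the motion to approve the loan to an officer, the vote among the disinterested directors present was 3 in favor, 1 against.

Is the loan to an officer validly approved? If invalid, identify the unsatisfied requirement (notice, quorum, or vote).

Notice: 1 day given; 2 required (1 < 2). Not satisfied.
Quorum: 8 present (interested directors count toward quorum); quorum is 8. Satisfied.
Vote: the loan to an officer requires three-fifths of the disinterested directors present (8 − 4 = 4). 3/5 of 4 = 2.40, rounded up to 3, so 3 affirmative votes are needed; 3 voted in favor. Satisfied.

Invalid — notice requirement not satisfied.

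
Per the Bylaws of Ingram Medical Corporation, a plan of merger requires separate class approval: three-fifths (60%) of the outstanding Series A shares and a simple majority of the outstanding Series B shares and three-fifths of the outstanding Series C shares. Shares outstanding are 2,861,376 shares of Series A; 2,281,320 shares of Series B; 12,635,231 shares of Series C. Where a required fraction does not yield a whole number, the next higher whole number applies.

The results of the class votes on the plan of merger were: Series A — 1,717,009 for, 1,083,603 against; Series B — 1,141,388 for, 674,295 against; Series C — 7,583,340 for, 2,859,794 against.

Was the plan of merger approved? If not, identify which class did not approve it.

Approved — every class gave the required vote.

Series A: 3/5 of 2861376 = 1716825.60, rounded up to 1716826; 1,716,826 required, 1,717,009 in favor — approved.
Series B: a majority of 2281320 is 1140661; 1,140,661 required, 1,141,388 in favor — approved.
Series C: 3/5 of 12635231 = 7581138.60, rounded up to 7581139; 7,581,139 required, 7,583,340 in favor — approved.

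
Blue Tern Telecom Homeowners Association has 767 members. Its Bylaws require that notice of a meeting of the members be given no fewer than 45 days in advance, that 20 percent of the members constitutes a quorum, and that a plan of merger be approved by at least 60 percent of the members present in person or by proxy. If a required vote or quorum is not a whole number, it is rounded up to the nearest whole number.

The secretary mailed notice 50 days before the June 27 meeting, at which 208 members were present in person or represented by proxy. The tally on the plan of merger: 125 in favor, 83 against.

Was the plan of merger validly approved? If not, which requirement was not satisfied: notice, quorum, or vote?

Notice: 50 days given; 45 required. Satisfied.
Quorum: 20% of 767 = 153.40, rounded up to 154; 208 present. Satisfied.
Vote: requires three-fifths of those present (208); 3/5 of 208 = 124.80, rounded up to 125, so 125 needed; 125 in favor. Satisfied.

Valid — all requirements satisfied.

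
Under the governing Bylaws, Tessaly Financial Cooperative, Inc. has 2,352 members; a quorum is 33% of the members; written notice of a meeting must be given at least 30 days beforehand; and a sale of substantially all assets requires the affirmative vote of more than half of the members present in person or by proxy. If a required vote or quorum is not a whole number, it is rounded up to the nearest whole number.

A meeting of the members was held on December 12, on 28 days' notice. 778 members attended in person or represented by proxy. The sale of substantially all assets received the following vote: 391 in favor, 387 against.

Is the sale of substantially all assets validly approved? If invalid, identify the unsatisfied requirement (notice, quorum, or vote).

Invalid — notice requirement not satisfied.

Notice: 28 days given; 30 required. Not satisfied.
Quorum: 33% of 2,352 = 776.16, rounded up to 777; 778 present. Satisfied.
Vote: requires a majority of those present (778); a majority of 778 is 390, so 390 needed; 391 in favor. Satisfied.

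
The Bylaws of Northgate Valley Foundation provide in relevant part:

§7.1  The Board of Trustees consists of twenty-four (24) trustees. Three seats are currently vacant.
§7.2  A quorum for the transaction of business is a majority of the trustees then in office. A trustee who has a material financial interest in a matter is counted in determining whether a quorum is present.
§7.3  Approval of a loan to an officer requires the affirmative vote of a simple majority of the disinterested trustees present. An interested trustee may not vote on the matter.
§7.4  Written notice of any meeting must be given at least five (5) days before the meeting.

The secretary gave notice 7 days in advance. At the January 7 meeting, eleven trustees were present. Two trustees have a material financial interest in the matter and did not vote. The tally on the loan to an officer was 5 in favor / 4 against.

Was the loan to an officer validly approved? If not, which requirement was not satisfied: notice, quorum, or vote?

Valid — all requirements satisfied.

Notice: 7 days given; 5 required (7 ≥ 5). Satisfied.
Quorum: 11 present (interested trustees count toward quorum); quorum is 11. Satisfied.
Vote: the loan to an officer requires a majority of the disinterested trustees present (11 − 2 = 9). A majority of 9 is 5, so 5 affirmative votes are needed; 5 voted in favor. Satisfied.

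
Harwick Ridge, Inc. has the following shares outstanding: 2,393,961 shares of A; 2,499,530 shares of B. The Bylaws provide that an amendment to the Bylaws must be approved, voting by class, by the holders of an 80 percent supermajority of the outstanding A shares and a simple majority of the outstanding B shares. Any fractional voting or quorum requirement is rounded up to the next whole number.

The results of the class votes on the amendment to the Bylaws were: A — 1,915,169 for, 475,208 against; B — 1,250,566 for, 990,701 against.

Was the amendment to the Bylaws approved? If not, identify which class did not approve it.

Approved — every class gave the required vote.

A: 4/5 of 2393961 = 1915168.80, rounded up to 1915169; 1,915,169 required, 1,915,169 in favor — approved.
B: a majority of 2499530 is 1249766; 1,249,766 required, 1,250,566 in favor — approved.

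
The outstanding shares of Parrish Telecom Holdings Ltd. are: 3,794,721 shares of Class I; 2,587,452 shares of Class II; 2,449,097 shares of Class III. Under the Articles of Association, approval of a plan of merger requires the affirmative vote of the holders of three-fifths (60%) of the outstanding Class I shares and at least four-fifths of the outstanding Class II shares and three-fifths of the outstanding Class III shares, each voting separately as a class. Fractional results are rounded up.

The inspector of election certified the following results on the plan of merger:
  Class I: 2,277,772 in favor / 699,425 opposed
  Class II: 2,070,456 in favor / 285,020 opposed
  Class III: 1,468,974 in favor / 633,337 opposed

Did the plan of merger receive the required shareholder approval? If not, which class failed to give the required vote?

Class I: 3/5 of 3794721 = 2276832.60, rounded up to 2276833; 2,276,833 required, 2,277,772 in favor — approved.
Class II: 4/5 of 2587452 = 2069961.60, rounded up to 2069962; 2,069,962 required, 2,070,456 in favor — approved.
Class III: 3/5 of 2449097 = 1469458.20, rounded up to 1469459; 1,469,459 required, 1,468,974 in favor — not approved.

Not approved — the Class III shares did not give the required vote.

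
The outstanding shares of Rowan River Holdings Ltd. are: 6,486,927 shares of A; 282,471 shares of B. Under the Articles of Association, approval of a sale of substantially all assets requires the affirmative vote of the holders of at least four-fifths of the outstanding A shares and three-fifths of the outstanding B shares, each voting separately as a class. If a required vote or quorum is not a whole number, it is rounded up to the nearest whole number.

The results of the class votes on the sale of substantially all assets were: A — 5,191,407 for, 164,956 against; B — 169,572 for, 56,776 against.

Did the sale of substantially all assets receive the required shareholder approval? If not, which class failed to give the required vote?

Approved — every class gave the required vote.

A: 4/5 of 6486927 = 5189541.60, rounded up to 5189542; 5,189,542 required, 5,191,407 in favor — approved.
B: 3/5 of 282471 = 169482.60, rounded up to 169483; 169,483 required, 169,572 in favor — approved.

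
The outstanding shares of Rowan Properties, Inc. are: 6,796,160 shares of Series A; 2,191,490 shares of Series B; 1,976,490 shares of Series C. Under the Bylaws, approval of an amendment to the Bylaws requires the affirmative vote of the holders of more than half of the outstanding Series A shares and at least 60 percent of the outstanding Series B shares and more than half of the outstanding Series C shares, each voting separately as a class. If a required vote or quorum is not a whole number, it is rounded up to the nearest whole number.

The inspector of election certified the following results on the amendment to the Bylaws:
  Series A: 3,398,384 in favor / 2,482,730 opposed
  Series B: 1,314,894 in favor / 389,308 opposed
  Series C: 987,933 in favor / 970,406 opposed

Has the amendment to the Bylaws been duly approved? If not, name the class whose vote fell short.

Series A: a majority of 6796160 is 3398081; 3,398,081 required, 3,398,384 in favor — approved.
Series B: 3/5 of 2191490 = 1314894; 1,314,894 required, 1,314,894 in favor — approved.
Series C: a majority of 1976490 is 988246; 988,246 required, 987,933 in favor — not approved.

Not approved — the Series C shares did not give the required vote.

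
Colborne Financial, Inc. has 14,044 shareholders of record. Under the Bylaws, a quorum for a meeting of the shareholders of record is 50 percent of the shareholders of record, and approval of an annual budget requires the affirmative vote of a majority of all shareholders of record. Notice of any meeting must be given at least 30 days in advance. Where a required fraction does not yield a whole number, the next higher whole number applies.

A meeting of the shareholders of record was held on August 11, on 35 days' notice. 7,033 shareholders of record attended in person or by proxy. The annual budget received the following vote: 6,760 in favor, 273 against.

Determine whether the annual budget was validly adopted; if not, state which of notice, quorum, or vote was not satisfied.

Notice: 35 days given; 30 required. Satisfied.
Quorum: 50% of 14,044 = 7,022; 7,033 present. Satisfied.
Vote: requires a majority of all shareholders of record (14,044); a majority of 14044 is 7023, so 7,023 needed; 6,760 in favor. Not satisfied.

Invalid — vote requirement not satisfied.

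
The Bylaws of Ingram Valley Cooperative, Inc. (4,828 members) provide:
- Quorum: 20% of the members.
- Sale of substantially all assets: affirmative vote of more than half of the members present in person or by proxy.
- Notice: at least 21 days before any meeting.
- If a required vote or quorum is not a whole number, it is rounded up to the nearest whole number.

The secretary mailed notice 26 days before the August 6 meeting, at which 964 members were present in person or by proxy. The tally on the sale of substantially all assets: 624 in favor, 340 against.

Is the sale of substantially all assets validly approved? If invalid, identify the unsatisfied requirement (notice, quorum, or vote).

Invalid — quorum requirement not satisfied.

Notice: 26 days given; 21 required. Satisfied.
Quorum: 20% of 4,828 = 965.60, rounded up to 966; 964 present. Not satisfied.
Vote: requires a majority of those present (964); a majority of 964 is 483, so 483 needed; 624 in favor. Satisfied.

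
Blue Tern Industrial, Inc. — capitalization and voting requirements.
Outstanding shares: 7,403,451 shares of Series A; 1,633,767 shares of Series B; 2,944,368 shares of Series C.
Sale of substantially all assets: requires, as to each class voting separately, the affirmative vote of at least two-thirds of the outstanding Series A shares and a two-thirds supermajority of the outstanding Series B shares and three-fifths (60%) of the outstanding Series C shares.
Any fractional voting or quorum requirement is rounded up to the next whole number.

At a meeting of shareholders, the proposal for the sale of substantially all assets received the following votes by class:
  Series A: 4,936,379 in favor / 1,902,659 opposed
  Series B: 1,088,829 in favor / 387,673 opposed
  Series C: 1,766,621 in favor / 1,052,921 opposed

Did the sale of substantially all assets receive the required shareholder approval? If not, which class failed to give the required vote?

Not approved — the Series B shares did not give the required vote.

Series A: 2/3 of 7403451 = 4935634; 4,935,634 required, 4,936,379 in favor — approved.
Series B: 2/3 of 1633767 = 1089178; 1,089,178 required, 1,088,829 in favor — not approved.
Series C: 3/5 of 2944368 = 1766620.80, rounded up to 1766621; 1,766,621 required, 1,766,621 in favor — approved.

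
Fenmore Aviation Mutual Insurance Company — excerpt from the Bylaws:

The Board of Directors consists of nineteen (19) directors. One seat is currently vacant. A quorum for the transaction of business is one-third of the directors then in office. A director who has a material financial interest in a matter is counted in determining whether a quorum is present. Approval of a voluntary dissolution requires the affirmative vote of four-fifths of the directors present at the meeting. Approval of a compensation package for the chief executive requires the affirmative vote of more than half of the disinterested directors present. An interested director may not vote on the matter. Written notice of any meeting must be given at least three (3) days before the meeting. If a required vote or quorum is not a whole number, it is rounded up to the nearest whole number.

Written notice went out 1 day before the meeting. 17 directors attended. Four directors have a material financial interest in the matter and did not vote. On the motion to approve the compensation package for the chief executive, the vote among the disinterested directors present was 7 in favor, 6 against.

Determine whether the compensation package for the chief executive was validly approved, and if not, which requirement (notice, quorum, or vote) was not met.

Notice: 1 day given; 3 required (1 < 3). Not satisfied.
Quorum: 17 present (interested directors count toward quorum); quorum is 6. Satisfied.
Vote: the compensation package for the chief executive requires a majority of the disinterested directors present (17 − 4 = 13). A majority of 13 is 7, so 7 affirmative votes are needed; 7 voted in favor. Satisfied.

Invalid — notice requirement not satisfied.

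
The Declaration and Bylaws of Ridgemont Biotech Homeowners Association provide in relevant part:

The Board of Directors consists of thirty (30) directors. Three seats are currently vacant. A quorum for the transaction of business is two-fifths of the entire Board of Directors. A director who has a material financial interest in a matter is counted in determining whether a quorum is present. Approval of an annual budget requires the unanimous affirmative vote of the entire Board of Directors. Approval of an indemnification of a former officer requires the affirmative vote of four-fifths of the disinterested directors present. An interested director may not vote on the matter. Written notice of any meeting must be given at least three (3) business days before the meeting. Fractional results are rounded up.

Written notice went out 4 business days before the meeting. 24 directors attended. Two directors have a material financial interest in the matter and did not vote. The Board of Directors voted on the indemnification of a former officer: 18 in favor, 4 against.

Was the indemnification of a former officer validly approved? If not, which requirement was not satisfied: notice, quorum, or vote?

Valid — all requirements satisfied.

Notice: 4 business days given; 3 required (4 ≥ 3). Satisfied.
Quorum: 24 present (interested directors count toward quorum); quorum is 12. Satisfied.
Vote: the indemnification of a former officer requires four-fifths of the disinterested directors present (24 − 2 = 22). 4/5 of 22 = 17.60, rounded up to 18, so 18 affirmative votes are needed; 18 voted in favor. Satisfied.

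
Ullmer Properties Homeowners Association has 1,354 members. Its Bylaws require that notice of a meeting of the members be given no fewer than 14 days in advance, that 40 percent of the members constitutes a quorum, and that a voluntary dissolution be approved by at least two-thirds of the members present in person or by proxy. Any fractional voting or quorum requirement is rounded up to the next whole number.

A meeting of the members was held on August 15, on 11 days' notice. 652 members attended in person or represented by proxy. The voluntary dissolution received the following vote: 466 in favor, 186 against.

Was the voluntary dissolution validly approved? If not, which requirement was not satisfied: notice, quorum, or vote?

Notice: 11 days given; 14 required. Not satisfied.
Quorum: 40% of 1,354 = 541.60, rounded up to 542; 652 present. Satisfied.
Vote: requires two-thirds of those present (652); 2/3 of 652 = 434.67, rounded up to 435, so 435 needed; 466 in favor. Satisfied.

Invalid — notice requirement not satisfied.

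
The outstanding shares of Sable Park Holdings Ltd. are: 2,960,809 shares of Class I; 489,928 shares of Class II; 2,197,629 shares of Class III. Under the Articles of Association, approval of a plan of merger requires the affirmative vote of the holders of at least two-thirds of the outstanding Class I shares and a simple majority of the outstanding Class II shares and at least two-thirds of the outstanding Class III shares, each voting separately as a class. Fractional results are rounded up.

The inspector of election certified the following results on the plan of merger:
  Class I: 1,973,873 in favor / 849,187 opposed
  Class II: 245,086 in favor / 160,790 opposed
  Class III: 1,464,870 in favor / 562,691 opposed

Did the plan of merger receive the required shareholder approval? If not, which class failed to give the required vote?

Not approved — the Class III shares did not give the required vote.

Class I: 2/3 of 2960809 = 1973872.67, rounded up to 1973873; 1,973,873 required, 1,973,873 in favor — approved.
Class II: a majority of 489928 is 244965; 244,965 required, 245,086 in favor — approved.
Class III: 2/3 of 2197629 = 1465086; 1,465,086 required, 1,464,870 in favor — not approved.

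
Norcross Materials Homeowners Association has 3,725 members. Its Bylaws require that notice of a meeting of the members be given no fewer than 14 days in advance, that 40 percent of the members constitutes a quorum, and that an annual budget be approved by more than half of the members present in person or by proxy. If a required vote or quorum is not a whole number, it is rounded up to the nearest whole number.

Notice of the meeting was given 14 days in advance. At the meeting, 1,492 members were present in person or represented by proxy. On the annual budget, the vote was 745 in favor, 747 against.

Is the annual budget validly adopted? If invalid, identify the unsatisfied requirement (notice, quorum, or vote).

Notice: 14 days given; 14 required. Satisfied.
Quorum: 40% of 3,725 = 1,490; 1,492 present. Satisfied.
Vote: requires a majority of those present (1,492); a majority of 1492 is 747, so 747 needed; 745 in favor. Not satisfied.

Invalid — vote requirement not satisfied.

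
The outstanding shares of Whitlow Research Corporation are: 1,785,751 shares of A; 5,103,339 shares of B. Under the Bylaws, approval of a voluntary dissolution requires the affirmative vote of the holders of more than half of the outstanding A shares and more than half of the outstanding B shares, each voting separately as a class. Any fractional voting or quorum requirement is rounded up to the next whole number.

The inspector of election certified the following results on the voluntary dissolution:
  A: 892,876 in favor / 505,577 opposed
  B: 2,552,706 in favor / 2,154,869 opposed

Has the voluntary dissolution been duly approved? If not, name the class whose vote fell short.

Approved — every class gave the required vote.

A: a majority of 1785751 is 892876; 892,876 required, 892,876 in favor — approved.
B: a majority of 5103339 is 2551670; 2,551,670 required, 2,552,706 in favor — approved.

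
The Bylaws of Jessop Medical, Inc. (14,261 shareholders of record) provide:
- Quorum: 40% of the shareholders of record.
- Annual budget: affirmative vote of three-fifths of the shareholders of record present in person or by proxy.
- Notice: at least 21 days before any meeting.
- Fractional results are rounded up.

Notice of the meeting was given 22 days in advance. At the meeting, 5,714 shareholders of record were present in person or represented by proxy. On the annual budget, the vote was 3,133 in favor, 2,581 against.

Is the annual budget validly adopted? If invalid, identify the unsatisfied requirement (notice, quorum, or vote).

Notice: 22 days given; 21 required. Satisfied.
Quorum: 40% of 14,261 = 5,704.40, rounded up to 5,705; 5,714 present. Satisfied.
Vote: requires three-fifths of those present (5,714); 3/5 of 5714 = 3428.40, rounded up to 3429, so 3,429 needed; 3,133 in favor. Not satisfied.

Invalid — vote requirement not satisfied.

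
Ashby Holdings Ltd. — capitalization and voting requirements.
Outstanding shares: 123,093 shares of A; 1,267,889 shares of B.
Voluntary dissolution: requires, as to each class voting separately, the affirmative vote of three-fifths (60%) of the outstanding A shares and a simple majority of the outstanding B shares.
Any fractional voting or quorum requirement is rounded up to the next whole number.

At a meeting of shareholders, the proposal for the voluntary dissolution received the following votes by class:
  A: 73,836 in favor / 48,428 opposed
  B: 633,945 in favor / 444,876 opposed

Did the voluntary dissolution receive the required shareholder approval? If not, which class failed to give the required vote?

A: 3/5 of 123093 = 73855.80, rounded up to 73856; 73,856 required, 73,836 in favor — not approved.
B: a majority of 1267889 is 633945; 633,945 required, 633,945 in favor — approved.

Not approved — the A shares did not give the required vote.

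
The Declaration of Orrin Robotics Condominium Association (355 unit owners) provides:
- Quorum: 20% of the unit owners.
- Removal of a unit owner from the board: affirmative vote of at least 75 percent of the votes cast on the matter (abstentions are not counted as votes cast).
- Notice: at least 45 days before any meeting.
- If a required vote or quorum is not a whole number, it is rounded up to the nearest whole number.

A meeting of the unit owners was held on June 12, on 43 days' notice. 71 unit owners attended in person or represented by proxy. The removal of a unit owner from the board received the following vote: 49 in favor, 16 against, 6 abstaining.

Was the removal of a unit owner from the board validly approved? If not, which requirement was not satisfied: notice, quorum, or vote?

Invalid — notice requirement not satisfied.

Notice: 43 days given; 45 required. Not satisfied.
Quorum: 20% of 355 = 71; 71 present. Satisfied.
Vote: requires three-fourths of the votes cast (71 − 6 abstaining = 65); 3/4 of 65 = 48.75, rounded up to 49, so 49 needed; 49 in favor. Satisfied.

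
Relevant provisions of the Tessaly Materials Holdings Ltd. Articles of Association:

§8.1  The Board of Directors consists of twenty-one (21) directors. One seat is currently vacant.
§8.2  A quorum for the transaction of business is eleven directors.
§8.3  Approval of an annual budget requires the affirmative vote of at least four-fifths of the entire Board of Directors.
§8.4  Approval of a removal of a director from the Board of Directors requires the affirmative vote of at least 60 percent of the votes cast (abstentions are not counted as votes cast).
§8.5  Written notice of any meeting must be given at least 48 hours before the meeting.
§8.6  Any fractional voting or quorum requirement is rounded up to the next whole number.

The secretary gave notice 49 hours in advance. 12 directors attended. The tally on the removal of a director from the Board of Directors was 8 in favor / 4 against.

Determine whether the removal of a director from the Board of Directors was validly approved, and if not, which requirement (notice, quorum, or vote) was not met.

Valid — all requirements satisfied.

Notice: 49 hours given; 48 required (49 ≥ 48). Satisfied.
Quorum: 12 present; quorum is 11. Satisfied.
Vote: the removal of a director from the Board of Directors requires three-fifths of the votes cast (12). 3/5 of 12 = 7.20, rounded up to 8, so 8 affirmative votes are needed; 8 voted in favor. Satisfied.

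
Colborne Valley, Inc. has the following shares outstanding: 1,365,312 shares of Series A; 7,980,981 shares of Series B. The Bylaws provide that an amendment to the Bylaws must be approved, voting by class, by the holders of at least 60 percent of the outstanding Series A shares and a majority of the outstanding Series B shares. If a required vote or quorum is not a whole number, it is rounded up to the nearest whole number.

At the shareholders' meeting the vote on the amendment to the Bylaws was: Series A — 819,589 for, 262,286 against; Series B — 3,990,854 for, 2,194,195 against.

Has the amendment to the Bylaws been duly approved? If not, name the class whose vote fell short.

Series A: 3/5 of 1365312 = 819187.20, rounded up to 819188; 819,188 required, 819,589 in favor — approved.
Series B: a majority of 7980981 is 3990491; 3,990,491 required, 3,990,854 in favor — approved.

Approved — every class gave the required vote.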